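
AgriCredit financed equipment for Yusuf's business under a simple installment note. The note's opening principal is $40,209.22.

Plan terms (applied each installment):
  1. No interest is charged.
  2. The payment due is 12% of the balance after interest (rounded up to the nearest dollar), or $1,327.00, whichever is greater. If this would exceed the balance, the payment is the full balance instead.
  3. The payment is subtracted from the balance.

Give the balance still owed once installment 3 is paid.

$27,400.22

# | Opening | Payment | End bal
1 | $40,209.22 | $4,826.00 | $35,383.22
2 | $35,383.22 | $4,246.00 | $31,137.22
3 | $31,137.22 | $3,737.00 | $27,400.22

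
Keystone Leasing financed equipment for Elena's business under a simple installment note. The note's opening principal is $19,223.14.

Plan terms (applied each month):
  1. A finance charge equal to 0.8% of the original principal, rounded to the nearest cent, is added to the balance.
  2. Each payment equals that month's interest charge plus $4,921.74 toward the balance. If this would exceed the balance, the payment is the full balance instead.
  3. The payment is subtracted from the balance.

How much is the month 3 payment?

Month 1: $19,223.14 +$153.79 interest = $19,376.93; pay $5,075.53 → $14,301.40
Month 2: $14,301.40 +$153.79 interest = $14,455.19; pay $5,075.53 → $9,379.66
Month 3: $9,379.66 +$153.79 interest = $9,533.45; pay $5,075.53 → $4,457.92

$5,075.53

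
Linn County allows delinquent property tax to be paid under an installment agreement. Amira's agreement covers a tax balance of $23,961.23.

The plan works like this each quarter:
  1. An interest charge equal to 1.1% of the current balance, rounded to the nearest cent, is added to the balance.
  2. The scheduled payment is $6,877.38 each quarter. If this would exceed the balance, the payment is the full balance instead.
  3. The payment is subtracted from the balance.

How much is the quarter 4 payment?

$3,943.66

# | Opening | Interest | Payment | End bal
1 | $23,961.23 | $263.57 | $6,877.38 | $17,347.42
2 | $17,347.42 | $190.82 | $6,877.38 | $10,660.86
3 | $10,660.86 | $117.27 | $6,877.38 | $3,900.75
4 | $3,900.75 | $42.91 | $3,943.66 | $0.00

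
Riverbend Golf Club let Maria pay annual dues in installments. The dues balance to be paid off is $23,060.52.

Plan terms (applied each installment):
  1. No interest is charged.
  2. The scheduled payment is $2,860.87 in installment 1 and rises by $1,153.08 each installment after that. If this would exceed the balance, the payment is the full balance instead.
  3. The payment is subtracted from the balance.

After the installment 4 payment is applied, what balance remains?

$4,698.56

Installment 1: $23,060.52 − $2,860.87 → $20,199.65
Installment 2: $20,199.65 − $4,013.95 → $16,185.70
Installment 3: $16,185.70 − $5,167.03 → $11,018.67
Installment 4: $11,018.67 − $6,320.11 → $4,698.56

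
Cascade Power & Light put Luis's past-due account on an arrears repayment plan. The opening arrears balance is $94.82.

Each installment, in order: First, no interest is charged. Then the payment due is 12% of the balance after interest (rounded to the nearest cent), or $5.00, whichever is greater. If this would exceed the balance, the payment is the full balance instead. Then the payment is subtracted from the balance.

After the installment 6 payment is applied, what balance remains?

Installment 1: opening $94.82; payment $11.38; balance $83.44
Installment 2: opening $83.44; payment $10.01; balance $73.43
Installment 3: opening $73.43; payment $8.81; balance $64.62
Installment 4: opening $64.62; payment $7.75; balance $56.87
Installment 5: opening $56.87; payment $6.82; balance $50.05
Installment 6: opening $50.05; payment $6.01; balance $44.04

$44.04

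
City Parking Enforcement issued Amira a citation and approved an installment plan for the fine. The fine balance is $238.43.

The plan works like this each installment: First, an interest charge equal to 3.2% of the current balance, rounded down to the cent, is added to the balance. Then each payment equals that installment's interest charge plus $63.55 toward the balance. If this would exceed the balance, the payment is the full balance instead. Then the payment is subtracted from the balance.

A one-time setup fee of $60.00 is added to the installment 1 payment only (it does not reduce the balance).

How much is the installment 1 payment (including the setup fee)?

$131.17

Installment 1: $238.43 +$7.62 interest = $246.05; pay $71.17 (+ $60.00 fee) → $174.88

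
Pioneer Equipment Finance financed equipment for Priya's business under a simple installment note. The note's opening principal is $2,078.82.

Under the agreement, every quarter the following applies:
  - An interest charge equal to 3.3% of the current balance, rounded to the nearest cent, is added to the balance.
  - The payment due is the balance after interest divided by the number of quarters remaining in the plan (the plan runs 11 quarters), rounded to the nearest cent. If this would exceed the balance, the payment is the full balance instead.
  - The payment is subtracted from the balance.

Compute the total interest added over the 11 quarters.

$460.43

Quarter 1: opening $2,078.82; interest $68.60 → $2,147.42; payment $195.22; balance $1,952.20
Quarter 2: opening $1,952.20; interest $64.42 → $2,016.62; payment $201.66; balance $1,814.96
Quarter 3: opening $1,814.96; interest $59.89 → $1,874.85; payment $208.32; balance $1,666.53
Quarter 4: opening $1,666.53; interest $55.00 → $1,721.53; payment $215.19; balance $1,506.34
Quarter 5: opening $1,506.34; interest $49.71 → $1,556.05; payment $222.29; balance $1,333.76
Quarter 6: opening $1,333.76; interest $44.01 → $1,377.77; payment $229.63; balance $1,148.14
Quarter 7: opening $1,148.14; interest $37.89 → $1,186.03; payment $237.21; balance $948.82
Quarter 8: opening $948.82; interest $31.31 → $980.13; payment $245.03; balance $735.10
Quarter 9: opening $735.10; interest $24.26 → $759.36; payment $253.12; balance $506.24
Quarter 10: opening $506.24; interest $16.71 → $522.95; payment $261.48; balance $261.47
Quarter 11: opening $261.47; interest $8.63 → $270.10; payment $270.10; balance $0.00
Total interest: $68.60 + $64.42 + $59.89 + $55.00 + $49.71 + $44.01 + $37.89 + $31.31 + $24.26 + $16.71 + $8.63 = $460.43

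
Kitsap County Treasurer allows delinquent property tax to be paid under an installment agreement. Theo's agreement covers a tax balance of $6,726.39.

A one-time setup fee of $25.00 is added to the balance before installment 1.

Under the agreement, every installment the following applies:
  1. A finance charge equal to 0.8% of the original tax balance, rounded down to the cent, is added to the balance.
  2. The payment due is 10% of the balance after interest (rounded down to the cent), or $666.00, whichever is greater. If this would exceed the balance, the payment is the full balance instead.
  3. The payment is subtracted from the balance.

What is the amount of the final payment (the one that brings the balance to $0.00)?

$56.59

Installment 1: opening $6,751.39; interest $53.81 → $6,805.20; payment $680.52; balance $6,124.68
Installment 2: opening $6,124.68; interest $53.81 → $6,178.49; payment $666.00; balance $5,512.49
Installment 3: opening $5,512.49; interest $53.81 → $5,566.30; payment $666.00; balance $4,900.30
Installment 4: opening $4,900.30; interest $53.81 → $4,954.11; payment $666.00; balance $4,288.11
Installment 5: opening $4,288.11; interest $53.81 → $4,341.92; payment $666.00; balance $3,675.92
Installment 6: opening $3,675.92; interest $53.81 → $3,729.73; payment $666.00; balance $3,063.73
Installment 7: opening $3,063.73; interest $53.81 → $3,117.54; payment $666.00; balance $2,451.54
Installment 8: opening $2,451.54; interest $53.81 → $2,505.35; payment $666.00; balance $1,839.35
Installment 9: opening $1,839.35; interest $53.81 → $1,893.16; payment $666.00; balance $1,227.16
Installment 10: opening $1,227.16; interest $53.81 → $1,280.97; payment $666.00; balance $614.97
Installment 11: opening $614.97; interest $53.81 → $668.78; payment $666.00; balance $2.78
Installment 12: opening $2.78; interest $53.81 → $56.59; payment $56.59; balance $0.00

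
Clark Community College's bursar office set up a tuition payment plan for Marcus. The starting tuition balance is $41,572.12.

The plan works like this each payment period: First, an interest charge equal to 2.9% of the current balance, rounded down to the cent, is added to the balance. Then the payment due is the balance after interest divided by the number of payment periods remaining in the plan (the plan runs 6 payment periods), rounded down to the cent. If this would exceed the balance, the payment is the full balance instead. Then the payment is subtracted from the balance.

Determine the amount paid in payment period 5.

# | Opening | Interest | Payment | End bal
1 | $41,572.12 | $1,205.59 | $7,129.61 | $35,648.10
2 | $35,648.10 | $1,033.79 | $7,336.37 | $29,345.52
3 | $29,345.52 | $851.02 | $7,549.13 | $22,647.41
4 | $22,647.41 | $656.77 | $7,768.06 | $15,536.12
5 | $15,536.12 | $450.54 | $7,993.33 | $7,993.33

$7,993.33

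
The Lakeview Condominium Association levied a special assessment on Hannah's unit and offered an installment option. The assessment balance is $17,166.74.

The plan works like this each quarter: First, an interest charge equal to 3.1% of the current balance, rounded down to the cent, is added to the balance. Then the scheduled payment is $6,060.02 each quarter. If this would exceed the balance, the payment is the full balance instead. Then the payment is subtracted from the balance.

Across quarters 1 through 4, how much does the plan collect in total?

$18,245.79

# | Opening | Interest | Payment | End bal
1 | $17,166.74 | $532.16 | $6,060.02 | $11,638.88
2 | $11,638.88 | $360.80 | $6,060.02 | $5,939.66
3 | $5,939.66 | $184.12 | $6,060.02 | $63.76
4 | $63.76 | $1.97 | $65.73 | $0.00
Total paid: $18,245.79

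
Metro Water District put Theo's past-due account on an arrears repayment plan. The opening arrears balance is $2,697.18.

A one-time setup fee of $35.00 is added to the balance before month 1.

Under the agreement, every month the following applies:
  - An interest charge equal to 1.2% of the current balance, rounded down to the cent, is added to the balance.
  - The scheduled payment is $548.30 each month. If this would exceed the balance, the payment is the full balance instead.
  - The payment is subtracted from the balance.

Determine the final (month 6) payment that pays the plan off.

Month 1: $2,732.18 +$32.78 interest = $2,764.96; pay $548.30 → $2,216.66
Month 2: $2,216.66 +$26.59 interest = $2,243.25; pay $548.30 → $1,694.95
Month 3: $1,694.95 +$20.33 interest = $1,715.28; pay $548.30 → $1,166.98
Month 4: $1,166.98 +$14.00 interest = $1,180.98; pay $548.30 → $632.68
Month 5: $632.68 +$7.59 interest = $640.27; pay $548.30 → $91.97
Month 6: $91.97 +$1.10 interest = $93.07; pay $93.07 → $0.00

$93.07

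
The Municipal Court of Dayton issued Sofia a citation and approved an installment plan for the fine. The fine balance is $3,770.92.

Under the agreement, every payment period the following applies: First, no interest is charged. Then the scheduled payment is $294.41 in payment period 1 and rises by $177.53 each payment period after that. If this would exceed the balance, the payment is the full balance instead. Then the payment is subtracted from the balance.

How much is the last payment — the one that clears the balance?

$523.57

Payment period 1: $3,770.92 − $294.41 → $3,476.51
Payment period 2: $3,476.51 − $471.94 → $3,004.57
Payment period 3: $3,004.57 − $649.47 → $2,355.10
Payment period 4: $2,355.10 − $827.00 → $1,528.10
Payment period 5: $1,528.10 − $1,004.53 → $523.57
Payment period 6: $523.57 − $523.57 → $0.00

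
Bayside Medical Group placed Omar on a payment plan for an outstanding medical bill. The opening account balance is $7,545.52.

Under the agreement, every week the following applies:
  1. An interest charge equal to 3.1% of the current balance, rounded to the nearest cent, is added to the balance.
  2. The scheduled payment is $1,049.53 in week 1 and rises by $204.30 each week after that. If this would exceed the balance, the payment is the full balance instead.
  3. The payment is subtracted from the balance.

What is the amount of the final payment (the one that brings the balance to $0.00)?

$1,133.39

Week 1: $7,545.52 +$233.91 interest = $7,779.43; pay $1,049.53 → $6,729.90
Week 2: $6,729.90 +$208.63 interest = $6,938.53; pay $1,253.83 → $5,684.70
Week 3: $5,684.70 +$176.23 interest = $5,860.93; pay $1,458.13 → $4,402.80
Week 4: $4,402.80 +$136.49 interest = $4,539.29; pay $1,662.43 → $2,876.86
Week 5: $2,876.86 +$89.18 interest = $2,966.04; pay $1,866.73 → $1,099.31
Week 6: $1,099.31 +$34.08 interest = $1,133.39; pay $1,133.39 → $0.00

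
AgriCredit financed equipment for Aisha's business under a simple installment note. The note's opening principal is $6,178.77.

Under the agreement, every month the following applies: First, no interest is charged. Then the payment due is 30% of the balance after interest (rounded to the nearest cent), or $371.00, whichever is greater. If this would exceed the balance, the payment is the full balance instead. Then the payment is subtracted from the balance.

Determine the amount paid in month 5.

Month 1: opening $6,178.77; payment $1,853.63; balance $4,325.14
Month 2: opening $4,325.14; payment $1,297.54; balance $3,027.60
Month 3: opening $3,027.60; payment $908.28; balance $2,119.32
Month 4: opening $2,119.32; payment $635.80; balance $1,483.52
Month 5: opening $1,483.52; payment $445.06; balance $1,038.46

$445.06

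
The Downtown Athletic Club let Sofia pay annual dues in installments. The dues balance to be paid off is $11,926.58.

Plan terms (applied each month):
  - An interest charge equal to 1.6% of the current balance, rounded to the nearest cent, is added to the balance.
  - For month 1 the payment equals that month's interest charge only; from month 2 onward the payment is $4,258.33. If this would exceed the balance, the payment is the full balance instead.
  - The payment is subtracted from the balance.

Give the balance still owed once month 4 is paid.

$0.00

Month 1: opening $11,926.58; interest $190.83 → $12,117.41; payment $190.83; balance $11,926.58
Month 2: opening $11,926.58; interest $190.83 → $12,117.41; payment $4,258.33; balance $7,859.08
Month 3: opening $7,859.08; interest $125.75 → $7,984.83; payment $4,258.33; balance $3,726.50
Month 4: opening $3,726.50; interest $59.62 → $3,786.12; payment $3,786.12; balance $0.00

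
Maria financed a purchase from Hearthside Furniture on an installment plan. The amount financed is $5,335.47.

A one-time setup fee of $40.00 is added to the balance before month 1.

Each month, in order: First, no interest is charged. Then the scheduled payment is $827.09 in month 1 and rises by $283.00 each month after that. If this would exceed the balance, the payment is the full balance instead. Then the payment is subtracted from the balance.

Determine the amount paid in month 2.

$1,110.09

Month 1: opening $5,375.47; payment $827.09; balance $4,548.38
Month 2: opening $4,548.38; payment $1,110.09; balance $3,438.29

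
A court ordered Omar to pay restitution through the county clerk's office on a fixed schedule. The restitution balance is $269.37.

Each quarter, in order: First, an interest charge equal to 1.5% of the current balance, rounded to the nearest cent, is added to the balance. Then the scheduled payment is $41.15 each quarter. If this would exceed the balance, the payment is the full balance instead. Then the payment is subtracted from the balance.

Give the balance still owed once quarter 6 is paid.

# | Opening | Interest | Payment | End bal
1 | $269.37 | $4.04 | $41.15 | $232.26
2 | $232.26 | $3.48 | $41.15 | $194.59
3 | $194.59 | $2.92 | $41.15 | $156.36
4 | $156.36 | $2.35 | $41.15 | $117.56
5 | $117.56 | $1.76 | $41.15 | $78.17
6 | $78.17 | $1.17 | $41.15 | $38.19

$38.19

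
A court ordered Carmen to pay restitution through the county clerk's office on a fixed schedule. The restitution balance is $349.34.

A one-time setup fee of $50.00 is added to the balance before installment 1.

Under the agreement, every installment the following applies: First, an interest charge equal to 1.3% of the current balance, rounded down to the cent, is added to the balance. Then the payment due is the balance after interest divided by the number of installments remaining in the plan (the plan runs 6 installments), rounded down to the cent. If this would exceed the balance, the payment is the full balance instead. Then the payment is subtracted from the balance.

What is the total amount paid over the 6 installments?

Installment 1: opening $399.34; interest $5.19 → $404.53; payment $67.42; balance $337.11
Installment 2: opening $337.11; interest $4.38 → $341.49; payment $68.29; balance $273.20
Installment 3: opening $273.20; interest $3.55 → $276.75; payment $69.18; balance $207.57
Installment 4: opening $207.57; interest $2.69 → $210.26; payment $70.08; balance $140.18
Installment 5: opening $140.18; interest $1.82 → $142.00; payment $71.00; balance $71.00
Installment 6: opening $71.00; interest $0.92 → $71.92; payment $71.92; balance $0.00
Total paid: $417.89

$417.89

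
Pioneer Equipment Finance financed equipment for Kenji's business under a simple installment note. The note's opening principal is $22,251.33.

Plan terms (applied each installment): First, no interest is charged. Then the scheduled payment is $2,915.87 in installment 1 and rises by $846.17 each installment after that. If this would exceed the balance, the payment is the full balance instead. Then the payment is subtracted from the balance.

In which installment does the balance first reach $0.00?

5

# | Opening | Payment | End bal
1 | $22,251.33 | $2,915.87 | $19,335.46
2 | $19,335.46 | $3,762.04 | $15,573.42
3 | $15,573.42 | $4,608.21 | $10,965.21
4 | $10,965.21 | $5,454.38 | $5,510.83
5 | $5,510.83 | $5,510.83 | $0.00
Balance reaches $0.00 in installment 5.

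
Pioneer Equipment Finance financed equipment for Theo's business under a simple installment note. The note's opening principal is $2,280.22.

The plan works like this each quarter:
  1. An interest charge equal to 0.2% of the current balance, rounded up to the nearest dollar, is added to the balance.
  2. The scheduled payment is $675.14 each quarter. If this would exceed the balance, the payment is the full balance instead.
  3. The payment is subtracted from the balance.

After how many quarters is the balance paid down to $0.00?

Quarter 1: $2,280.22 +$5.00 interest = $2,285.22; pay $675.14 → $1,610.08
Quarter 2: $1,610.08 +$4.00 interest = $1,614.08; pay $675.14 → $938.94
Quarter 3: $938.94 +$2.00 interest = $940.94; pay $675.14 → $265.80
Quarter 4: $265.80 +$1.00 interest = $266.80; pay $266.80 → $0.00
Balance reaches $0.00 in quarter 4.

4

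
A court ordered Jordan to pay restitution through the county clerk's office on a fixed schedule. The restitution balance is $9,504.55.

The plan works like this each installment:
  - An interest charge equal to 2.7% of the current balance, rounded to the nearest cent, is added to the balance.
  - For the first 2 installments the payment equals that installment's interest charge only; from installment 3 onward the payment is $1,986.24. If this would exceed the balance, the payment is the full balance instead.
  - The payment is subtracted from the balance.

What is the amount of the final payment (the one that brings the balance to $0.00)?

$386.85

Installment 1: $9,504.55 +$256.62 interest = $9,761.17; pay $256.62 → $9,504.55
Installment 2: $9,504.55 +$256.62 interest = $9,761.17; pay $256.62 → $9,504.55
Installment 3: $9,504.55 +$256.62 interest = $9,761.17; pay $1,986.24 → $7,774.93
Installment 4: $7,774.93 +$209.92 interest = $7,984.85; pay $1,986.24 → $5,998.61
Installment 5: $5,998.61 +$161.96 interest = $6,160.57; pay $1,986.24 → $4,174.33
Installment 6: $4,174.33 +$112.71 interest = $4,287.04; pay $1,986.24 → $2,300.80
Installment 7: $2,300.80 +$62.12 interest = $2,362.92; pay $1,986.24 → $376.68
Installment 8: $376.68 +$10.17 interest = $386.85; pay $386.85 → $0.00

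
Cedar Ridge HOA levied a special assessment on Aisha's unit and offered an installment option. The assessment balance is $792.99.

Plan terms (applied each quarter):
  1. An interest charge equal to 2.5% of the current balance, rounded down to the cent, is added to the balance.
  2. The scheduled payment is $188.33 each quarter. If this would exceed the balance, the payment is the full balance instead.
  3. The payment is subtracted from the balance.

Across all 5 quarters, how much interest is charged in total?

Quarter 1: $792.99 +$19.82 interest = $812.81; pay $188.33 → $624.48
Quarter 2: $624.48 +$15.61 interest = $640.09; pay $188.33 → $451.76
Quarter 3: $451.76 +$11.29 interest = $463.05; pay $188.33 → $274.72
Quarter 4: $274.72 +$6.86 interest = $281.58; pay $188.33 → $93.25
Quarter 5: $93.25 +$2.33 interest = $95.58; pay $95.58 → $0.00
Total interest: $19.82 + $15.61 + $11.29 + $6.86 + $2.33 = $55.91

$55.91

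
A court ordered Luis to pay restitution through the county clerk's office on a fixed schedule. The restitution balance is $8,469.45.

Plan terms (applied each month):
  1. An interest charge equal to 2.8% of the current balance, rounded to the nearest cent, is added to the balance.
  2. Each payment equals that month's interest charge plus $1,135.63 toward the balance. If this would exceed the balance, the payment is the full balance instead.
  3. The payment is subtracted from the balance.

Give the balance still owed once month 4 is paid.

$3,926.93

# | Opening | Interest | Payment | End bal
1 | $8,469.45 | $237.14 | $1,372.77 | $7,333.82
2 | $7,333.82 | $205.35 | $1,340.98 | $6,198.19
3 | $6,198.19 | $173.55 | $1,309.18 | $5,062.56
4 | $5,062.56 | $141.75 | $1,277.38 | $3,926.93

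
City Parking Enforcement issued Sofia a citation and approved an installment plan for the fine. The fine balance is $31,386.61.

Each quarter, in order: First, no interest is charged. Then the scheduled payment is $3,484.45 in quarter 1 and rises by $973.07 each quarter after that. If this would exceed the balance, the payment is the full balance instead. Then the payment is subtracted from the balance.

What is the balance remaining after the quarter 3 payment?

$18,014.05

Quarter 1: opening $31,386.61; payment $3,484.45; balance $27,902.16
Quarter 2: opening $27,902.16; payment $4,457.52; balance $23,444.64
Quarter 3: opening $23,444.64; payment $5,430.59; balance $18,014.05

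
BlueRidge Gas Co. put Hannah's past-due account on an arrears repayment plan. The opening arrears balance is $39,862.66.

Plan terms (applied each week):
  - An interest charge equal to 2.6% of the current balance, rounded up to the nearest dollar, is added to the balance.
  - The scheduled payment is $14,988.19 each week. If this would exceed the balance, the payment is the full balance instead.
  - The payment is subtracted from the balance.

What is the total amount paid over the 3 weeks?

$41,875.66

Week 1: opening $39,862.66; interest $1,037.00 → $40,899.66; payment $14,988.19; balance $25,911.47
Week 2: opening $25,911.47; interest $674.00 → $26,585.47; payment $14,988.19; balance $11,597.28
Week 3: opening $11,597.28; interest $302.00 → $11,899.28; payment $11,899.28; balance $0.00
Total paid: $41,875.66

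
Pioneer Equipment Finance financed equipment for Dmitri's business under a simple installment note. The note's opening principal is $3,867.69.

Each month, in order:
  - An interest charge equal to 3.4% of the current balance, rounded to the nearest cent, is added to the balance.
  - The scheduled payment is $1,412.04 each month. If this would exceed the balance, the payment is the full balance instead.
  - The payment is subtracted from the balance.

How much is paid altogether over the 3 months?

# | Opening | Interest | Payment | End bal
1 | $3,867.69 | $131.50 | $1,412.04 | $2,587.15
2 | $2,587.15 | $87.96 | $1,412.04 | $1,263.07
3 | $1,263.07 | $42.94 | $1,306.01 | $0.00
Total paid: $4,130.09

$4,130.09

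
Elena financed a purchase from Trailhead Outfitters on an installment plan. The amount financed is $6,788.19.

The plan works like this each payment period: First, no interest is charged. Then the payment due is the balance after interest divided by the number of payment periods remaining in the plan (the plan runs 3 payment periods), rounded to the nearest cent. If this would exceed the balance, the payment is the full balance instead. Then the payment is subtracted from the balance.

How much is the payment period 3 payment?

$2,262.73

Payment period 1: opening $6,788.19; payment $2,262.73; balance $4,525.46
Payment period 2: opening $4,525.46; payment $2,262.73; balance $2,262.73
Payment period 3: opening $2,262.73; payment $2,262.73; balance $0.00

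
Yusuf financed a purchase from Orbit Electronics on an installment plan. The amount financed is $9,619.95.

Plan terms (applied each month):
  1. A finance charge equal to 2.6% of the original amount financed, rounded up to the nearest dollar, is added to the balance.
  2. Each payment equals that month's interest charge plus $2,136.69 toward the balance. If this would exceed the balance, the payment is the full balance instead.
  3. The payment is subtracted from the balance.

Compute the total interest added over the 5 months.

Month 1: opening $9,619.95; interest $251.00 → $9,870.95; payment $2,387.69; balance $7,483.26
Month 2: opening $7,483.26; interest $251.00 → $7,734.26; payment $2,387.69; balance $5,346.57
Month 3: opening $5,346.57; interest $251.00 → $5,597.57; payment $2,387.69; balance $3,209.88
Month 4: opening $3,209.88; interest $251.00 → $3,460.88; payment $2,387.69; balance $1,073.19
Month 5: opening $1,073.19; interest $251.00 → $1,324.19; payment $1,324.19; balance $0.00
Total interest: $251.00 + $251.00 + $251.00 + $251.00 + $251.00 = $1,255.00

$1,255.00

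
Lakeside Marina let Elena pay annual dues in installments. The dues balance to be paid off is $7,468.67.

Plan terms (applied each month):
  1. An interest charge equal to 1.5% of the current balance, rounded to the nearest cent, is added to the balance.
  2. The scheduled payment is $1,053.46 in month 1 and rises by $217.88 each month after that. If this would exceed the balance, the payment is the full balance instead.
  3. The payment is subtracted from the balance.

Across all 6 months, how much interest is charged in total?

$389.97

# | Opening | Interest | Payment | End bal
1 | $7,468.67 | $112.03 | $1,053.46 | $6,527.24
2 | $6,527.24 | $97.91 | $1,271.34 | $5,353.81
3 | $5,353.81 | $80.31 | $1,489.22 | $3,944.90
4 | $3,944.90 | $59.17 | $1,707.10 | $2,296.97
5 | $2,296.97 | $34.45 | $1,924.98 | $406.44
6 | $406.44 | $6.10 | $412.54 | $0.00
Total interest: $112.03 + $97.91 + $80.31 + $59.17 + $34.45 + $6.10 = $389.97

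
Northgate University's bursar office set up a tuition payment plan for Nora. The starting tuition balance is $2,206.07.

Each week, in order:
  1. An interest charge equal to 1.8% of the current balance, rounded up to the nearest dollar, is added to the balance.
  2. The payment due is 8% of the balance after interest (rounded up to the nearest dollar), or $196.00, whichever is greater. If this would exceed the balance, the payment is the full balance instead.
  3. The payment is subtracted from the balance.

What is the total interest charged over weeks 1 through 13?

$290.00

Week 1: opening $2,206.07; interest $40.00 → $2,246.07; payment $196.00; balance $2,050.07
Week 2: opening $2,050.07; interest $37.00 → $2,087.07; payment $196.00; balance $1,891.07
Week 3: opening $1,891.07; interest $35.00 → $1,926.07; payment $196.00; balance $1,730.07
Week 4: opening $1,730.07; interest $32.00 → $1,762.07; payment $196.00; balance $1,566.07
Week 5: opening $1,566.07; interest $29.00 → $1,595.07; payment $196.00; balance $1,399.07
Week 6: opening $1,399.07; interest $26.00 → $1,425.07; payment $196.00; balance $1,229.07
Week 7: opening $1,229.07; interest $23.00 → $1,252.07; payment $196.00; balance $1,056.07
Week 8: opening $1,056.07; interest $20.00 → $1,076.07; payment $196.00; balance $880.07
Week 9: opening $880.07; interest $16.00 → $896.07; payment $196.00; balance $700.07
Week 10: opening $700.07; interest $13.00 → $713.07; payment $196.00; balance $517.07
Week 11: opening $517.07; interest $10.00 → $527.07; payment $196.00; balance $331.07
Week 12: opening $331.07; interest $6.00 → $337.07; payment $196.00; balance $141.07
Week 13: opening $141.07; interest $3.00 → $144.07; payment $144.07; balance $0.00
Total interest: $40.00 + $37.00 + $35.00 + $32.00 + $29.00 + $26.00 + $23.00 + $20.00 + $16.00 + $13.00 + $10.00 + $6.00 + $3.00 = $290.00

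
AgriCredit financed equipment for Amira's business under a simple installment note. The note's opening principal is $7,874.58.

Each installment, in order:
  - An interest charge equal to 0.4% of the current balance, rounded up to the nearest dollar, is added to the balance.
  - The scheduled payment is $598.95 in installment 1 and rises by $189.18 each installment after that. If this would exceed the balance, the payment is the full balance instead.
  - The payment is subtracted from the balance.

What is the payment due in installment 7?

$1,593.18

Installment 1: $7,874.58 +$32.00 interest = $7,906.58; pay $598.95 → $7,307.63
Installment 2: $7,307.63 +$30.00 interest = $7,337.63; pay $788.13 → $6,549.50
Installment 3: $6,549.50 +$27.00 interest = $6,576.50; pay $977.31 → $5,599.19
Installment 4: $5,599.19 +$23.00 interest = $5,622.19; pay $1,166.49 → $4,455.70
Installment 5: $4,455.70 +$18.00 interest = $4,473.70; pay $1,355.67 → $3,118.03
Installment 6: $3,118.03 +$13.00 interest = $3,131.03; pay $1,544.85 → $1,586.18
Installment 7: $1,586.18 +$7.00 interest = $1,593.18; pay $1,593.18 → $0.00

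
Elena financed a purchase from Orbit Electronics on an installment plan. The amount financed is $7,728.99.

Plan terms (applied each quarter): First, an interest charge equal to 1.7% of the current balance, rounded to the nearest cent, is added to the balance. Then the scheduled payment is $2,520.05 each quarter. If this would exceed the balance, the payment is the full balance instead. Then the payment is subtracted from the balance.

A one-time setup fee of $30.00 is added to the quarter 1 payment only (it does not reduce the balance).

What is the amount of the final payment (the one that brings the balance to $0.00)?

Quarter 1: opening $7,728.99; interest $131.39 → $7,860.38; payment $2,520.05 (+ $30.00 fee); balance $5,340.33
Quarter 2: opening $5,340.33; interest $90.79 → $5,431.12; payment $2,520.05; balance $2,911.07
Quarter 3: opening $2,911.07; interest $49.49 → $2,960.56; payment $2,520.05; balance $440.51
Quarter 4: opening $440.51; interest $7.49 → $448.00; payment $448.00; balance $0.00

$448.00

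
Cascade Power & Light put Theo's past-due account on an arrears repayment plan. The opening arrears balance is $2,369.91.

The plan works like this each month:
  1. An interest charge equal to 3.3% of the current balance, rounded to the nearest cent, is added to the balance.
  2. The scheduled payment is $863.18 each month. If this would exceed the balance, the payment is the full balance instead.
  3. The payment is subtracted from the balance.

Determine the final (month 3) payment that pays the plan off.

$799.60

Month 1: $2,369.91 +$78.21 interest = $2,448.12; pay $863.18 → $1,584.94
Month 2: $1,584.94 +$52.30 interest = $1,637.24; pay $863.18 → $774.06
Month 3: $774.06 +$25.54 interest = $799.60; pay $799.60 → $0.00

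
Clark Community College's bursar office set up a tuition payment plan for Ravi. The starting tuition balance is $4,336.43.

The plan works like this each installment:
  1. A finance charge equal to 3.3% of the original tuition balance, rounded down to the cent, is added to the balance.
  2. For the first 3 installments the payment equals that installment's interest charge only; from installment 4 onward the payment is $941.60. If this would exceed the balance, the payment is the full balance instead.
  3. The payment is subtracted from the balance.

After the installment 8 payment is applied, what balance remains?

Installment 1: $4,336.43 +$143.10 interest = $4,479.53; pay $143.10 → $4,336.43
Installment 2: $4,336.43 +$143.10 interest = $4,479.53; pay $143.10 → $4,336.43
Installment 3: $4,336.43 +$143.10 interest = $4,479.53; pay $143.10 → $4,336.43
Installment 4: $4,336.43 +$143.10 interest = $4,479.53; pay $941.60 → $3,537.93
Installment 5: $3,537.93 +$143.10 interest = $3,681.03; pay $941.60 → $2,739.43
Installment 6: $2,739.43 +$143.10 interest = $2,882.53; pay $941.60 → $1,940.93
Installment 7: $1,940.93 +$143.10 interest = $2,084.03; pay $941.60 → $1,142.43
Installment 8: $1,142.43 +$143.10 interest = $1,285.53; pay $941.60 → $343.93

$343.93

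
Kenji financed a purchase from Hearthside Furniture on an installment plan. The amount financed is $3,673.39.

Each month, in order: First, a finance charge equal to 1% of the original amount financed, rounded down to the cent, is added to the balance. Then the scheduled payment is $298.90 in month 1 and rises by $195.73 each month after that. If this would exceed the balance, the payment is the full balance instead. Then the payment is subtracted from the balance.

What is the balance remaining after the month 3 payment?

Month 1: opening $3,673.39; interest $36.73 → $3,710.12; payment $298.90; balance $3,411.22
Month 2: opening $3,411.22; interest $36.73 → $3,447.95; payment $494.63; balance $2,953.32
Month 3: opening $2,953.32; interest $36.73 → $2,990.05; payment $690.36; balance $2,299.69

$2,299.69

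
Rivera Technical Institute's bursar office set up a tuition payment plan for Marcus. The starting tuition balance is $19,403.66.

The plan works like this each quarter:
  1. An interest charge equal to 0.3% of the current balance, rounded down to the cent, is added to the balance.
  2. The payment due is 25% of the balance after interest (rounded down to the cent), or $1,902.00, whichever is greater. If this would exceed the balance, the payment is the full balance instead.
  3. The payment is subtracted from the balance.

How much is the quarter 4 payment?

$2,071.14

Quarter 1: $19,403.66 +$58.21 interest = $19,461.87; pay $4,865.46 → $14,596.41
Quarter 2: $14,596.41 +$43.78 interest = $14,640.19; pay $3,660.04 → $10,980.15
Quarter 3: $10,980.15 +$32.94 interest = $11,013.09; pay $2,753.27 → $8,259.82
Quarter 4: $8,259.82 +$24.77 interest = $8,284.59; pay $2,071.14 → $6,213.45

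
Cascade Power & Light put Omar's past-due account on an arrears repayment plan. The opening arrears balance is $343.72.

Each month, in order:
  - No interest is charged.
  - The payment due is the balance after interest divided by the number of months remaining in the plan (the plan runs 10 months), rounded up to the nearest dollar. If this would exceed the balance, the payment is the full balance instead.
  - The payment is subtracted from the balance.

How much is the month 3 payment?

$35.00

Month 1: $343.72 − $35.00 → $308.72
Month 2: $308.72 − $35.00 → $273.72
Month 3: $273.72 − $35.00 → $238.72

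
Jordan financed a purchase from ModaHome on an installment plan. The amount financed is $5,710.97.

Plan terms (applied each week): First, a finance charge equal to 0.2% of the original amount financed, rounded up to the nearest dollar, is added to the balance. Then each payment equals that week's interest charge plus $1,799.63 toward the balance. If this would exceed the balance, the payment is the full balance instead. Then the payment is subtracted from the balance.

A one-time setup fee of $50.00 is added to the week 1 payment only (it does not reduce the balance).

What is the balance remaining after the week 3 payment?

Week 1: opening $5,710.97; interest $12.00 → $5,722.97; payment $1,811.63 (+ $50.00 fee); balance $3,911.34
Week 2: opening $3,911.34; interest $12.00 → $3,923.34; payment $1,811.63; balance $2,111.71
Week 3: opening $2,111.71; interest $12.00 → $2,123.71; payment $1,811.63; balance $312.08

$312.08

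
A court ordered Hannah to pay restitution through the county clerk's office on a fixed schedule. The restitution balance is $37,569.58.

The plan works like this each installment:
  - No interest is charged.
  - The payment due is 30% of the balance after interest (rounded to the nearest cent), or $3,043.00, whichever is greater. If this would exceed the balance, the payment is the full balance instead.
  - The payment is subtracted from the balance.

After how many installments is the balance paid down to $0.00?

7

Installment 1: opening $37,569.58; payment $11,270.87; balance $26,298.71
Installment 2: opening $26,298.71; payment $7,889.61; balance $18,409.10
Installment 3: opening $18,409.10; payment $5,522.73; balance $12,886.37
Installment 4: opening $12,886.37; payment $3,865.91; balance $9,020.46
Installment 5: opening $9,020.46; payment $3,043.00; balance $5,977.46
Installment 6: opening $5,977.46; payment $3,043.00; balance $2,934.46
Installment 7: opening $2,934.46; payment $2,934.46; balance $0.00
Balance reaches $0.00 in installment 7.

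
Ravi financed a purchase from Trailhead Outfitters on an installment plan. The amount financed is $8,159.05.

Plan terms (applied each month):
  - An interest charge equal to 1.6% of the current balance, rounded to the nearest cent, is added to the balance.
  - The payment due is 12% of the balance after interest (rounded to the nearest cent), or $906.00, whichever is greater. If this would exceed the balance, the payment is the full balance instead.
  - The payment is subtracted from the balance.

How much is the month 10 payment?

$625.29

Month 1: $8,159.05 +$130.54 interest = $8,289.59; pay $994.75 → $7,294.84
Month 2: $7,294.84 +$116.72 interest = $7,411.56; pay $906.00 → $6,505.56
Month 3: $6,505.56 +$104.09 interest = $6,609.65; pay $906.00 → $5,703.65
Month 4: $5,703.65 +$91.26 interest = $5,794.91; pay $906.00 → $4,888.91
Month 5: $4,888.91 +$78.22 interest = $4,967.13; pay $906.00 → $4,061.13
Month 6: $4,061.13 +$64.98 interest = $4,126.11; pay $906.00 → $3,220.11
Month 7: $3,220.11 +$51.52 interest = $3,271.63; pay $906.00 → $2,365.63
Month 8: $2,365.63 +$37.85 interest = $2,403.48; pay $906.00 → $1,497.48
Month 9: $1,497.48 +$23.96 interest = $1,521.44; pay $906.00 → $615.44
Month 10: $615.44 +$9.85 interest = $625.29; pay $625.29 → $0.00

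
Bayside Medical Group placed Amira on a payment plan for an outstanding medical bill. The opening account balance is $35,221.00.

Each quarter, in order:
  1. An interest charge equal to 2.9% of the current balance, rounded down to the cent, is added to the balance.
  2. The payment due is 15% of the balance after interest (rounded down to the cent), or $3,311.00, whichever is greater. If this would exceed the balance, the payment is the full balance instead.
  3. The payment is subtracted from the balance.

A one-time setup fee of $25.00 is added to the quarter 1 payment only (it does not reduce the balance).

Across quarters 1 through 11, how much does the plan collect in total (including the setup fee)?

Quarter 1: opening $35,221.00; interest $1,021.40 → $36,242.40; payment $5,436.36 (+ $25.00 fee); balance $30,806.04
Quarter 2: opening $30,806.04; interest $893.37 → $31,699.41; payment $4,754.91; balance $26,944.50
Quarter 3: opening $26,944.50; interest $781.39 → $27,725.89; payment $4,158.88; balance $23,567.01
Quarter 4: opening $23,567.01; interest $683.44 → $24,250.45; payment $3,637.56; balance $20,612.89
Quarter 5: opening $20,612.89; interest $597.77 → $21,210.66; payment $3,311.00; balance $17,899.66
Quarter 6: opening $17,899.66; interest $519.09 → $18,418.75; payment $3,311.00; balance $15,107.75
Quarter 7: opening $15,107.75; interest $438.12 → $15,545.87; payment $3,311.00; balance $12,234.87
Quarter 8: opening $12,234.87; interest $354.81 → $12,589.68; payment $3,311.00; balance $9,278.68
Quarter 9: opening $9,278.68; interest $269.08 → $9,547.76; payment $3,311.00; balance $6,236.76
Quarter 10: opening $6,236.76; interest $180.86 → $6,417.62; payment $3,311.00; balance $3,106.62
Quarter 11: opening $3,106.62; interest $90.09 → $3,196.71; payment $3,196.71; balance $0.00
Total paid: $41,075.42

$41,075.42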